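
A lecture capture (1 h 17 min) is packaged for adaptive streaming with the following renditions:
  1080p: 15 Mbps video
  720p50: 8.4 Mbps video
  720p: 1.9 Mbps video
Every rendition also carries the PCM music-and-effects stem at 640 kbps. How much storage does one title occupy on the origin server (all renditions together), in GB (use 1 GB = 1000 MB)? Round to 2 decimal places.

1 h 17 min = 77 min = 4620 s
Audio: 640 kbps = 0.640 Mbps.
Sum of rendition bitrates: (15+0.640) + (8.4+0.640) + (1.9+0.640) = 27.220 Mbps.
× 4620 s = 125,756 Mb = 15,720 MB = 15.72 GB.

15.72 GB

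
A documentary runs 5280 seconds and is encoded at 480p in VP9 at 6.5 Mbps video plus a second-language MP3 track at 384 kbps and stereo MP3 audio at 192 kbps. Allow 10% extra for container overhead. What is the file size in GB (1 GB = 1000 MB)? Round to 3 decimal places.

5.137 GB

Audio total: 384 + 192 = 576 kbps = 0.576 Mbps.
Total bitrate: 6.5 + 0.576 = 7.076 Mbps.
Stream data: 7.076 Mbps × 5280 s = 37361.3 Mb.
With 10% container overhead: ×1.10.
41,097 Mb ÷ 8 = 5,137 MB → 5.137 GB.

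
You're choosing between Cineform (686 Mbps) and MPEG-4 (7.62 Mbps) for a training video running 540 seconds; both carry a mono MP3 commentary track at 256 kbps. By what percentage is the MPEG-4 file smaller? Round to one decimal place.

98.9%

Audio: 256 kbps = 0.256 Mbps.
Cineform: 686.256 Mbps × 540 s = 370578.2 Mb = 43.141 GiB.
MPEG-4: 7.876 Mbps × 540 s = 4253.0 Mb = 0.495 GiB.
Reduction: (1 − 0.495/43.141) × 100 = 98.85%.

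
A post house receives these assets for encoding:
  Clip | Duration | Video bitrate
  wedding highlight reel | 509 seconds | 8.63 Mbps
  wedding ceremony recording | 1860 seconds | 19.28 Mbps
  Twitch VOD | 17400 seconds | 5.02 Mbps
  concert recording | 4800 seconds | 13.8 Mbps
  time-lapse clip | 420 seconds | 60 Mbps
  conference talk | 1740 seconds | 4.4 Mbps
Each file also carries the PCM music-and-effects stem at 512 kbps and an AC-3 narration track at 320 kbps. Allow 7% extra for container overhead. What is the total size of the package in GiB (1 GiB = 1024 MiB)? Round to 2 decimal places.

Audio total: 512 + 320 = 832 kbps = 0.832 Mbps.
wedding highlight reel: 9.462 Mbps × 509 s × 1.07 = 5153.3 Mb
wedding ceremony recording: 20.112 Mbps × 1860 s × 1.07 = 40026.9 Mb
Twitch VOD: 5.852 Mbps × 17400 s × 1.07 = 108952.5 Mb
concert recording: 14.632 Mbps × 4800 s × 1.07 = 75150.0 Mb
time-lapse clip: 60.832 Mbps × 420 s × 1.07 = 27337.9 Mb
conference talk: 5.232 Mbps × 1740 s × 1.07 = 9740.9 Mb
Total: 266361.5 Mb = 33295.2 MB.
= 31.01 GiB.

31.01 GiB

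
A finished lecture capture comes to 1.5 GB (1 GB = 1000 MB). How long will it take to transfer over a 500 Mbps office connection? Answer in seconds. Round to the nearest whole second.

File: 1.5 GB = 12000.0 Mb.
At 500 Mbps: 12000.0 / 500 = 24.0 s ≈ 24 seconds.

24 seconds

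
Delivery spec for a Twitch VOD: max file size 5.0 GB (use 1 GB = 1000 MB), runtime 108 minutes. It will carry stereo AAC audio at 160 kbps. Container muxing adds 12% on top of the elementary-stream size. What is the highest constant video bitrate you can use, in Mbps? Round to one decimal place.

5.4 Mbps

Budget: 5.0 GB = 40000.0 Mb.
Stream payload after overhead: 40000.0 / 1.12 = 35714.3 Mb.
108 min = 6480 s
Total bitrate budget: 35714.3 Mb / 6480 s = 5.511 Mbps.
Audio: 160 kbps = 0.160 Mbps.
Video: 5.511 − 0.160 = 5.351 Mbps.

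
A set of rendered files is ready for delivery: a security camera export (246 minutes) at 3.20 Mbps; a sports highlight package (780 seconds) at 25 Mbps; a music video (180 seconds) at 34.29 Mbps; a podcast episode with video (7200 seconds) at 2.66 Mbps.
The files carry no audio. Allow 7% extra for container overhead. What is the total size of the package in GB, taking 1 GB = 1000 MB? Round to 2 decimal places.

12.31 GB

security camera export: 3.200 Mbps × 14760 s × 1.07 = 50538.2 Mb
sports highlight package: 25.000 Mbps × 780 s × 1.07 = 20865.0 Mb
music video: 34.290 Mbps × 180 s × 1.07 = 6604.3 Mb
podcast episode with video: 2.660 Mbps × 7200 s × 1.07 = 20492.6 Mb
Total: 98500.1 Mb = 12312.5 MB.
= 12.31 GB.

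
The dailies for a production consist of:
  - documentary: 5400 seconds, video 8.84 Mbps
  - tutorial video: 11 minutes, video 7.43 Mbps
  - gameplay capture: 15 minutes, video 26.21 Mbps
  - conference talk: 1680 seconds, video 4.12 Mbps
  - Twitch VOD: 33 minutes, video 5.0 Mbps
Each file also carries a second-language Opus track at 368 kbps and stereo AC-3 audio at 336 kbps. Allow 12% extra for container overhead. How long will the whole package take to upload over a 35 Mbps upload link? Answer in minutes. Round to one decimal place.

53.6 minutes

Audio total: 368 + 336 = 704 kbps = 0.704 Mbps.
documentary: 9.544 Mbps × 5400 s × 1.12 = 57722.1 Mb
tutorial video: 8.134 Mbps × 660 s × 1.12 = 6012.7 Mb
gameplay capture: 26.914 Mbps × 900 s × 1.12 = 27129.3 Mb
conference talk: 4.824 Mbps × 1680 s × 1.12 = 9076.8 Mb
Twitch VOD: 5.704 Mbps × 1980 s × 1.12 = 12649.2 Mb
Total: 112590.1 Mb = 14073.8 MB.
At 35 Mbps: 112590.1 / 35 = 3217 s ≈ 53.6 minutes.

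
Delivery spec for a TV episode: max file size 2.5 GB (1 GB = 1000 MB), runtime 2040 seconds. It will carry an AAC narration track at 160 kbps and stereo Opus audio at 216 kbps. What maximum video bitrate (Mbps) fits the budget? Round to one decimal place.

Budget: 2.5 GB = 20000.0 Mb.
Total bitrate budget: 20000.0 Mb / 2040 s = 9.804 Mbps.
Audio total: 160 + 216 = 376 kbps = 0.376 Mbps.
Video: 9.804 − 0.376 = 9.428 Mbps.

9.4 Mbps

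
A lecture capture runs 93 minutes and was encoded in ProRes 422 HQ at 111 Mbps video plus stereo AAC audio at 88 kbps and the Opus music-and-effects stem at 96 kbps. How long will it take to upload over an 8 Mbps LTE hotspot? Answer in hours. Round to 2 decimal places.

21.54 hours

93 min = 5580 s
Audio total: 88 + 96 = 184 kbps = 0.184 Mbps.
Total bitrate: 111.184 Mbps.
File: 111.184 Mbps × 5580 s = 620406.7 Mb.
At 8 Mbps: 620406.7 / 8 = 77550.8 s ≈ 21.5 hours.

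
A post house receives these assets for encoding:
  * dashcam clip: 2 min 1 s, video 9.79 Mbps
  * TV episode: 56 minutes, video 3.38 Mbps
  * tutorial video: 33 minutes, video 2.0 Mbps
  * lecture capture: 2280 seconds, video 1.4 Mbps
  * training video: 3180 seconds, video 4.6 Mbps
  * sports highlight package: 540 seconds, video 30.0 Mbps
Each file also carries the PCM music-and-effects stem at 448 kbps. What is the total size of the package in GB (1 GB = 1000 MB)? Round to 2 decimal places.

Audio: 448 kbps = 0.448 Mbps.
dashcam clip: 10.238 Mbps × 121 s = 1238.8 Mb
TV episode: 3.828 Mbps × 3360 s = 12862.1 Mb
tutorial video: 2.448 Mbps × 1980 s = 4847.0 Mb
lecture capture: 1.848 Mbps × 2280 s = 4213.4 Mb
training video: 5.048 Mbps × 3180 s = 16052.6 Mb
sports highlight package: 30.448 Mbps × 540 s = 16441.9 Mb
Total: 55655.9 Mb = 6957.0 MB.
= 6.957 GB.

6.96 GB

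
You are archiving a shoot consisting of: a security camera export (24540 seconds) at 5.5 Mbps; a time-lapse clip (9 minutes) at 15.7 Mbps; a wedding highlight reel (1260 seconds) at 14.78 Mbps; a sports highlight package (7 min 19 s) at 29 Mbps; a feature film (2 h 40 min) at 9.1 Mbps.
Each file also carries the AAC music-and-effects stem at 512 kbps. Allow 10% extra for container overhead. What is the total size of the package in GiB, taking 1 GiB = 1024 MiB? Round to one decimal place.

36.0 GiB

Audio: 512 kbps = 0.512 Mbps.
security camera export: 6.012 Mbps × 24540 s × 1.10 = 162287.9 Mb
time-lapse clip: 16.212 Mbps × 540 s × 1.10 = 9629.9 Mb
wedding highlight reel: 15.292 Mbps × 1260 s × 1.10 = 21194.7 Mb
sports highlight package: 29.512 Mbps × 439 s × 1.10 = 14251.3 Mb
feature film: 9.612 Mbps × 9600 s × 1.10 = 101502.7 Mb
Total: 308866.6 Mb = 38608.3 MB.
= 35.96 GiB.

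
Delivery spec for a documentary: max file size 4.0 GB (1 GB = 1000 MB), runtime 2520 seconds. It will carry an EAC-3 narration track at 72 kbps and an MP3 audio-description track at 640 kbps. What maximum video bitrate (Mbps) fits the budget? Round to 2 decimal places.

Budget: 4.0 GB = 32000.0 Mb.
Total bitrate budget: 32000.0 Mb / 2520 s = 12.698 Mbps.
Audio total: 72 + 640 = 712 kbps = 0.712 Mbps.
Video: 12.698 − 0.712 = 11.986 Mbps.

11.99 Mbps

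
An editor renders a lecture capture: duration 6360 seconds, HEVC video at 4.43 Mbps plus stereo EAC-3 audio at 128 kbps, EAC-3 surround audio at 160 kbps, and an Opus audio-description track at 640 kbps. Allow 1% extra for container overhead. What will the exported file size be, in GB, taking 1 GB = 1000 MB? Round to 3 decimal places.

4.302 GB

Audio total: 128 + 160 + 640 = 928 kbps = 0.928 Mbps.
Total bitrate: 4.43 + 0.928 = 5.358 Mbps.
Stream data: 5.358 Mbps × 6360 s = 34076.9 Mb.
With 1% container overhead: ×1.01.
34,418 Mb ÷ 8 = 4,302 MB → 4.302 GB.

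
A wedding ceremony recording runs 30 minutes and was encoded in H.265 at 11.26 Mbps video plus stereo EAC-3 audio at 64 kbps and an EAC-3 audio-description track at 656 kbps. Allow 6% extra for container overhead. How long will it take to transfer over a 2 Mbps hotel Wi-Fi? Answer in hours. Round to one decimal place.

30 min = 1800 s
Audio total: 64 + 656 = 720 kbps = 0.720 Mbps.
Total bitrate: 11.980 Mbps.
File: 11.980 Mbps × 1800 s = 21564.0 Mb.
With 6% container overhead: ×1.06. → 22857.8 Mb.
At 2 Mbps: 22857.8 / 2 = 11428.9 s ≈ 3.17 hours.

3.2 hours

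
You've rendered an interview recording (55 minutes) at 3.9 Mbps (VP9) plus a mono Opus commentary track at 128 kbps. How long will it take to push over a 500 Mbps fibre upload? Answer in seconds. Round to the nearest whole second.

27 seconds

55 min = 3300 s
Audio: 128 kbps = 0.128 Mbps.
Total bitrate: 4.028 Mbps.
File: 4.028 Mbps × 3300 s = 13292.4 Mb.
At 500 Mbps: 13292.4 / 500 = 26.6 s ≈ 26.6 seconds.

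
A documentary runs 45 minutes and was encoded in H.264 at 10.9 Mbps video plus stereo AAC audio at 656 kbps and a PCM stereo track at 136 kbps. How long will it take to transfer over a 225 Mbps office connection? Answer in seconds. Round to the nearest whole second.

45 min = 2700 s
Audio total: 656 + 136 = 792 kbps = 0.792 Mbps.
Total bitrate: 11.692 Mbps.
File: 11.692 Mbps × 2700 s = 31568.4 Mb.
At 225 Mbps: 31568.4 / 225 = 140.3 s ≈ 140 seconds.

140 seconds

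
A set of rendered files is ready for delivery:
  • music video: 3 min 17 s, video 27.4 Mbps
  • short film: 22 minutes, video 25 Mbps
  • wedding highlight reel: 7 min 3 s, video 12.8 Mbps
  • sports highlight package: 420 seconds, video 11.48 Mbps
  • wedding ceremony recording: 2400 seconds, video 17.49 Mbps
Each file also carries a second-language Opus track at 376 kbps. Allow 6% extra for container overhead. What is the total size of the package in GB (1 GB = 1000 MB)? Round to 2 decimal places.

12.24 GB

Audio: 376 kbps = 0.376 Mbps.
music video: 27.776 Mbps × 197 s × 1.06 = 5800.2 Mb
short film: 25.376 Mbps × 1320 s × 1.06 = 35506.1 Mb
wedding highlight reel: 13.176 Mbps × 423 s × 1.06 = 5907.9 Mb
sports highlight package: 11.856 Mbps × 420 s × 1.06 = 5278.3 Mb
wedding ceremony recording: 17.866 Mbps × 2400 s × 1.06 = 45451.1 Mb
Total: 97943.5 Mb = 12242.9 MB.
= 12.24 GB.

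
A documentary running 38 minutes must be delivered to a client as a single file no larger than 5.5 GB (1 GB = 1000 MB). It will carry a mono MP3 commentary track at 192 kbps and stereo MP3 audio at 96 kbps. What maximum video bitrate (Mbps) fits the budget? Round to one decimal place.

Budget: 5.5 GB = 44000.0 Mb.
38 min = 2280 s
Total bitrate budget: 44000.0 Mb / 2280 s = 19.298 Mbps.
Audio total: 192 + 96 = 288 kbps = 0.288 Mbps.
Video: 19.298 − 0.288 = 19.010 Mbps.

19.0 Mbps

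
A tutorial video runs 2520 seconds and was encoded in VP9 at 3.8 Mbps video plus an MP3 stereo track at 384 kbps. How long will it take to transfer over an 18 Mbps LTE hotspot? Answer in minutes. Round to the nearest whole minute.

Audio: 384 kbps = 0.384 Mbps.
Total bitrate: 4.184 Mbps.
File: 4.184 Mbps × 2520 s = 10543.7 Mb.
At 18 Mbps: 10543.7 / 18 = 585.8 s ≈ 9.76 minutes.

10 minutes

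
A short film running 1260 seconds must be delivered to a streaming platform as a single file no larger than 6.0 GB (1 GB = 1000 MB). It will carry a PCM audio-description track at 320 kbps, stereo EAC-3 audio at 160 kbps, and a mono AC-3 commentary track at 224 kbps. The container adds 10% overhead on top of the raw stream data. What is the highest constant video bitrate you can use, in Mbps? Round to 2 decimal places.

Budget: 6.0 GB = 48000.0 Mb.
Stream payload after overhead: 48000.0 / 1.10 = 43636.4 Mb.
Total bitrate budget: 43636.4 Mb / 1260 s = 34.632 Mbps.
Audio total: 320 + 160 + 224 = 704 kbps = 0.704 Mbps.
Video: 34.632 − 0.704 = 33.928 Mbps.

33.93 Mbps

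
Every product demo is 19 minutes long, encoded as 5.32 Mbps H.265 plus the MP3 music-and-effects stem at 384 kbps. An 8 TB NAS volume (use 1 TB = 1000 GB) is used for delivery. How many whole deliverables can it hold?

9842

19 min = 1140 s
Audio: 384 kbps = 0.384 Mbps.
Total bitrate: 5.704 Mbps.
Per item: 5.704 Mbps × 1140 s = 6,503 Mb = 812.8 MB.
Capacity: 8 TB = 64,000,000 Mb; 9842.28 items → 9842 complete.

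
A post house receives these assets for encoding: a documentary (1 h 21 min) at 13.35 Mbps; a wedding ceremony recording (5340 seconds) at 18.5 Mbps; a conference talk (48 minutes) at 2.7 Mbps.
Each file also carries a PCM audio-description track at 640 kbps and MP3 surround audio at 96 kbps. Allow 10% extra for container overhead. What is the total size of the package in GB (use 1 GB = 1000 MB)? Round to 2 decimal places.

24.90 GB

Audio total: 640 + 96 = 736 kbps = 0.736 Mbps.
documentary: 14.086 Mbps × 4860 s × 1.10 = 75303.8 Mb
wedding ceremony recording: 19.236 Mbps × 5340 s × 1.10 = 112992.3 Mb
conference talk: 3.436 Mbps × 2880 s × 1.10 = 10885.2 Mb
Total: 199181.3 Mb = 24897.7 MB.
= 24.90 GB.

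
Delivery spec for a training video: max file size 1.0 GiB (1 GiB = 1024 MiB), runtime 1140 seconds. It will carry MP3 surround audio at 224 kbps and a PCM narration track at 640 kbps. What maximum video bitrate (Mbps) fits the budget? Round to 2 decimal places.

6.67 Mbps

Budget: 1.0 GiB = 8589.9 Mb.
Total bitrate budget: 8589.9 Mb / 1140 s = 7.535 Mbps.
Audio total: 224 + 640 = 864 kbps = 0.864 Mbps.
Video: 7.535 − 0.864 = 6.671 Mbps.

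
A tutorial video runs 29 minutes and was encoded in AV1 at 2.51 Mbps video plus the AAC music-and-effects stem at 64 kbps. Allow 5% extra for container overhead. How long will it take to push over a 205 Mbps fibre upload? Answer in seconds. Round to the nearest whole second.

23 seconds

29 min = 1740 s
Audio: 64 kbps = 0.064 Mbps.
Total bitrate: 2.574 Mbps.
File: 2.574 Mbps × 1740 s = 4478.8 Mb.
With 5% container overhead: ×1.05. → 4702.7 Mb.
At 205 Mbps: 4702.7 / 205 = 22.9 s ≈ 22.9 seconds.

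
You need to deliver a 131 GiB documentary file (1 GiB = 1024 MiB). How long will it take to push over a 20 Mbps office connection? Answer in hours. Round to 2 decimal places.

15.63 hours

File: 131 GiB = 1125281.4 Mb.
At 20 Mbps: 1125281.4 / 20 = 56264.1 s ≈ 15.6 hours.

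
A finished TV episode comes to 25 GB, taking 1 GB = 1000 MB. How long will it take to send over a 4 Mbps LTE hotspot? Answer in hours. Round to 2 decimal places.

13.89 hours

File: 25 GB = 200000.0 Mb.
At 4 Mbps: 200000.0 / 4 = 50000.0 s ≈ 13.9 hours.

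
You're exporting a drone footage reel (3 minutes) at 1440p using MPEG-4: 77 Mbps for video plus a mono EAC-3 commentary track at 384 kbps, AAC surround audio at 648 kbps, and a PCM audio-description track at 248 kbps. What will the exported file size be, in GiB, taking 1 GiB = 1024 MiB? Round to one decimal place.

3 min = 180 s
Audio total: 384 + 648 + 248 = 1280 kbps = 1.280 Mbps.
Total bitrate: 77 + 1.280 = 78.280 Mbps.
Stream data: 78.280 Mbps × 180 s = 14090.4 Mb.
14,090 Mb = 1,761,300,000 bytes ÷ 1,073,741,824 = 1.640 GiB.

1.6 GiB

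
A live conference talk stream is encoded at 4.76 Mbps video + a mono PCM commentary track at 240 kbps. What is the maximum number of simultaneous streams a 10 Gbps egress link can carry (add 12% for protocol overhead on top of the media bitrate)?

1785

Audio: 240 kbps = 0.240 Mbps.
Per-viewer media rate: 5.000 Mbps.
On the wire with 12% overhead: 5.600 Mbps.
10 Gbps = 10,000 Mbps; 10,000 / 5.600 = 1785.71 → 1785 viewers.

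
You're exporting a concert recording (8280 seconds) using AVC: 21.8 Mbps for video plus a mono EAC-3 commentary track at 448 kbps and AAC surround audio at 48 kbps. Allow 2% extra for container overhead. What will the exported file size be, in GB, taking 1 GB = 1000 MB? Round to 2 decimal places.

23.54 GB

Audio total: 448 + 48 = 496 kbps = 0.496 Mbps.
Total bitrate: 21.8 + 0.496 = 22.296 Mbps.
Stream data: 22.296 Mbps × 8280 s = 184610.9 Mb.
With 2% container overhead: ×1.02.
188,303 Mb ÷ 8 = 23,538 MB → 23.54 GB.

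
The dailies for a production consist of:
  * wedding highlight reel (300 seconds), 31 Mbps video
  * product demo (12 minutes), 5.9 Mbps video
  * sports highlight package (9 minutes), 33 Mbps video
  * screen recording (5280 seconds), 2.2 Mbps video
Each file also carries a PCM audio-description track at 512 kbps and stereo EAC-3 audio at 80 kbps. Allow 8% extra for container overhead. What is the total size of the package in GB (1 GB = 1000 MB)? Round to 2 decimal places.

Audio total: 512 + 80 = 592 kbps = 0.592 Mbps.
wedding highlight reel: 31.592 Mbps × 300 s × 1.08 = 10235.8 Mb
product demo: 6.492 Mbps × 720 s × 1.08 = 5048.2 Mb
sports highlight package: 33.592 Mbps × 540 s × 1.08 = 19590.9 Mb
screen recording: 2.792 Mbps × 5280 s × 1.08 = 15921.1 Mb
Total: 50795.9 Mb = 6349.5 MB.
= 6.349 GB.

6.35 GB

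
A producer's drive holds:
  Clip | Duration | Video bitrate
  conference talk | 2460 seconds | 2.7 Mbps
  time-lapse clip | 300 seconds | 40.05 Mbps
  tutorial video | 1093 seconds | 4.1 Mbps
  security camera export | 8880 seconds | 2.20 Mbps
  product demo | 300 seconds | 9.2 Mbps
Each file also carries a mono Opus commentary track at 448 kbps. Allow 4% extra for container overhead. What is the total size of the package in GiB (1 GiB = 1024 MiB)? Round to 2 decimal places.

6.21 GiB

Audio: 448 kbps = 0.448 Mbps.
conference talk: 3.148 Mbps × 2460 s × 1.04 = 8053.8 Mb
time-lapse clip: 40.498 Mbps × 300 s × 1.04 = 12635.4 Mb
tutorial video: 4.548 Mbps × 1093 s × 1.04 = 5169.8 Mb
security camera export: 2.648 Mbps × 8880 s × 1.04 = 24454.8 Mb
product demo: 9.648 Mbps × 300 s × 1.04 = 3010.2 Mb
Total: 53324.0 Mb = 6665.5 MB.
= 6.208 GiB.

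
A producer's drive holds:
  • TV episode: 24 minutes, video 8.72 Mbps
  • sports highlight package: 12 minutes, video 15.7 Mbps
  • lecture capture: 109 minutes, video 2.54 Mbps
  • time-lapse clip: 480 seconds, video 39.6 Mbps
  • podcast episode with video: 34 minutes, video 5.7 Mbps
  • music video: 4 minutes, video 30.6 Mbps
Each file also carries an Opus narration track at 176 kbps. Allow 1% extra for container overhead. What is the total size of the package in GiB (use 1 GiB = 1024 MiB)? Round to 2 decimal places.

9.46 GiB

Audio: 176 kbps = 0.176 Mbps.
TV episode: 8.896 Mbps × 1440 s × 1.01 = 12938.3 Mb
sports highlight package: 15.876 Mbps × 720 s × 1.01 = 11545.0 Mb
lecture capture: 2.716 Mbps × 6540 s × 1.01 = 17940.3 Mb
time-lapse clip: 39.776 Mbps × 480 s × 1.01 = 19283.4 Mb
podcast episode with video: 5.876 Mbps × 2040 s × 1.01 = 12106.9 Mb
music video: 30.776 Mbps × 240 s × 1.01 = 7460.1 Mb
Total: 81274.1 Mb = 10159.3 MB.
= 9.462 GiB.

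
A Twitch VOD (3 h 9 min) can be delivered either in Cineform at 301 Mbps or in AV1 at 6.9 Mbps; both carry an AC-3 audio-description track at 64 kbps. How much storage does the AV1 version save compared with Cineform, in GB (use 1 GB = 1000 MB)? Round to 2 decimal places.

3 h 9 min = 189 min = 11340 s
Audio: 64 kbps = 0.064 Mbps.
Cineform: 301.064 Mbps × 11340 s = 3414065.8 Mb = 426.758 GB.
AV1: 6.964 Mbps × 11340 s = 78971.8 Mb = 9.871 GB.
Saving: 426.758 − 9.871 = 416.887 GB.

416.89 GB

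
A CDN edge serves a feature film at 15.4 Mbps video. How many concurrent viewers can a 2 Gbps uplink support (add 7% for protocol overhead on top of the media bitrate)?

121

On the wire with 7% overhead: 16.478 Mbps.
2 Gbps = 2,000 Mbps; 2,000 / 16.478 = 121.37 → 121 viewers.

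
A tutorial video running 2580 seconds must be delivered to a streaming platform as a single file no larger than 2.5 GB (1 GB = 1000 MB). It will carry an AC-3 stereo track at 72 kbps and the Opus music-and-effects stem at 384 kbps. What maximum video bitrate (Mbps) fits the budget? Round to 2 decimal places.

Budget: 2.5 GB = 20000.0 Mb.
Total bitrate budget: 20000.0 Mb / 2580 s = 7.752 Mbps.
Audio total: 72 + 384 = 456 kbps = 0.456 Mbps.
Video: 7.752 − 0.456 = 7.296 Mbps.

7.30 Mbps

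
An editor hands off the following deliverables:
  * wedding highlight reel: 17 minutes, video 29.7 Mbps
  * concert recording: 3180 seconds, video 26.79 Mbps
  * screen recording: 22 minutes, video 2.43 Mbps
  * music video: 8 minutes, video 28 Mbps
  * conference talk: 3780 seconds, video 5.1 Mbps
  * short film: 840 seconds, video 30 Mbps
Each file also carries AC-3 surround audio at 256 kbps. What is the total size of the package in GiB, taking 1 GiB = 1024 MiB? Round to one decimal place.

Audio: 256 kbps = 0.256 Mbps.
wedding highlight reel: 29.956 Mbps × 1020 s = 30555.1 Mb
concert recording: 27.046 Mbps × 3180 s = 86006.3 Mb
screen recording: 2.686 Mbps × 1320 s = 3545.5 Mb
music video: 28.256 Mbps × 480 s = 13562.9 Mb
conference talk: 5.356 Mbps × 3780 s = 20245.7 Mb
short film: 30.256 Mbps × 840 s = 25415.0 Mb
Total: 179330.5 Mb = 22416.3 MB.
= 20.88 GiB.

20.9 GiB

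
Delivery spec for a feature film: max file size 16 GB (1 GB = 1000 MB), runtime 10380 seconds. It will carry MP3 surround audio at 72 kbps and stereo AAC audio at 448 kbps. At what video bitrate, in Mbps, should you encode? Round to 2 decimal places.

11.81 Mbps

Budget: 16 GB = 128000.0 Mb.
Total bitrate budget: 128000.0 Mb / 10380 s = 12.331 Mbps.
Audio total: 72 + 448 = 520 kbps = 0.520 Mbps.
Video: 12.331 − 0.520 = 11.811 Mbps.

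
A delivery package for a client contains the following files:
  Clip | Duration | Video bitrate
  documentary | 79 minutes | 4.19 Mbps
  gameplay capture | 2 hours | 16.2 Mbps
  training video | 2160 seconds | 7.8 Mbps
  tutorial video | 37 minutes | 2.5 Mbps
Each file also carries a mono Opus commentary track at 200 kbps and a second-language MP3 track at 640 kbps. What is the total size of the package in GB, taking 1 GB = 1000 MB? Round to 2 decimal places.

21.58 GB

Audio total: 200 + 640 = 840 kbps = 0.840 Mbps.
documentary: 5.030 Mbps × 4740 s = 23842.2 Mb
gameplay capture: 17.040 Mbps × 7200 s = 122688.0 Mb
training video: 8.640 Mbps × 2160 s = 18662.4 Mb
tutorial video: 3.340 Mbps × 2220 s = 7414.8 Mb
Total: 172607.4 Mb = 21575.9 MB.
= 21.58 GB.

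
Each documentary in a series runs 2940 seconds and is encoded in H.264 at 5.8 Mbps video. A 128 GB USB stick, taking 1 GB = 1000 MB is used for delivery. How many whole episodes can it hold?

60

Per item: 5.800 Mbps × 2940 s = 17,052 Mb = 2,132 MB.
Capacity: 128 GB = 1,024,000 Mb; 60.05 items → 60 complete.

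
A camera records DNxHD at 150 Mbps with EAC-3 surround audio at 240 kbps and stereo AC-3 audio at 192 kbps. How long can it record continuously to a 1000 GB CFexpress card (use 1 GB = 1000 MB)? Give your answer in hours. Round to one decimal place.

14.8 hours

Audio total: 240 + 192 = 432 kbps = 0.432 Mbps.
Total bitrate: 150 + 0.432 = 150.432 Mbps.
Capacity: 1000 GB = 8,000,000 Mb.
Recording time: 8,000,000 / 150.432 = 53,180 s ≈ 14.8 hours.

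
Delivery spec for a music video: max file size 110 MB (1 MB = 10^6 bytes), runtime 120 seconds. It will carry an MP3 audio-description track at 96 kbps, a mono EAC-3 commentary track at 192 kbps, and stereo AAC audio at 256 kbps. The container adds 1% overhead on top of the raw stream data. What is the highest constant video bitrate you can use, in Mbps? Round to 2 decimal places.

6.72 Mbps

Budget: 110 MB = 880.0 Mb.
Stream payload after overhead: 880.0 / 1.01 = 871.3 Mb.
Total bitrate budget: 871.3 Mb / 120 s = 7.261 Mbps.
Audio total: 96 + 192 + 256 = 544 kbps = 0.544 Mbps.
Video: 7.261 − 0.544 = 6.717 Mbps.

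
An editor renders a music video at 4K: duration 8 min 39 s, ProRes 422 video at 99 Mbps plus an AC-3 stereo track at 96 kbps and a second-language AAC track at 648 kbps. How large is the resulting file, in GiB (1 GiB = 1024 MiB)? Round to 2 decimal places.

8 min 39 s = 519 s
Audio total: 96 + 648 = 744 kbps = 0.744 Mbps.
Total bitrate: 99 + 0.744 = 99.744 Mbps.
Stream data: 99.744 Mbps × 519 s = 51767.1 Mb.
51,767 Mb = 6,470,892,000 bytes ÷ 1,073,741,824 = 6.026 GiB.

6.03 GiB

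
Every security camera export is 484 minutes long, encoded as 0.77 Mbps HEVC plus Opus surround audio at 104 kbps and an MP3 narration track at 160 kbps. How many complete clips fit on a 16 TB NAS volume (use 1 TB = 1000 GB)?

4262

484 min = 29040 s
Audio total: 104 + 160 = 264 kbps = 0.264 Mbps.
Total bitrate: 1.034 Mbps.
Per item: 1.034 Mbps × 29040 s = 30,027 Mb = 3,753 MB.
Capacity: 16 TB = 128,000,000 Mb; 4262.78 items → 4262 complete.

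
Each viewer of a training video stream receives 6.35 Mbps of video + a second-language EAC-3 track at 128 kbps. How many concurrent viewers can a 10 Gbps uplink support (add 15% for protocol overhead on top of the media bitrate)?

Audio: 128 kbps = 0.128 Mbps.
Per-viewer media rate: 6.478 Mbps.
On the wire with 15% overhead: 7.450 Mbps.
10 Gbps = 10,000 Mbps; 10,000 / 7.450 = 1342.34 → 1342 viewers.

1342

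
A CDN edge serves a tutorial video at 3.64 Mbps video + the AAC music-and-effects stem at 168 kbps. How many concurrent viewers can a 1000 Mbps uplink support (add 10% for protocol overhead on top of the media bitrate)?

Audio: 168 kbps = 0.168 Mbps.
Per-viewer media rate: 3.808 Mbps.
On the wire with 10% overhead: 4.189 Mbps.
1000 Mbps = 1,000 Mbps; 1,000 / 4.189 = 238.73 → 238 viewers.

238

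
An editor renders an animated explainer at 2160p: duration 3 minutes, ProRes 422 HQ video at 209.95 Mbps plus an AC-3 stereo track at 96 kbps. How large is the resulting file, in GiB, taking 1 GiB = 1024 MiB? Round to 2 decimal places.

3 min = 180 s
Audio: 96 kbps = 0.096 Mbps.
Total bitrate: 209.95 + 0.096 = 210.046 Mbps.
Stream data: 210.046 Mbps × 180 s = 37808.3 Mb.
37,808 Mb = 4,726,035,000 bytes ÷ 1,073,741,824 = 4.401 GiB.

4.40 GiB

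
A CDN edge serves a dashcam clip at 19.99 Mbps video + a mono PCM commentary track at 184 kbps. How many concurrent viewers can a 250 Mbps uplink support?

12

Audio: 184 kbps = 0.184 Mbps.
Per-viewer media rate: 20.174 Mbps.
250 Mbps = 250.0 Mbps; 250.0 / 20.174 = 12.39 → 12 viewers.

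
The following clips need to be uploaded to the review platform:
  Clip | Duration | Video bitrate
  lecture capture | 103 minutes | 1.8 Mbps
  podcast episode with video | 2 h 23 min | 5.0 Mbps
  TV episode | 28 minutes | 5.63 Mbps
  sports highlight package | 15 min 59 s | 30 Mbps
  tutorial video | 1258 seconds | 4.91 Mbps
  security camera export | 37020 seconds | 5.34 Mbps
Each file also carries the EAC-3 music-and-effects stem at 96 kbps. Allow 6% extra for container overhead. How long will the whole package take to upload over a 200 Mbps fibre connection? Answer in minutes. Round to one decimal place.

26.6 minutes

Audio: 96 kbps = 0.096 Mbps.
lecture capture: 1.896 Mbps × 6180 s × 1.06 = 12420.3 Mb
podcast episode with video: 5.096 Mbps × 8580 s × 1.06 = 46347.1 Mb
TV episode: 5.726 Mbps × 1680 s × 1.06 = 10196.9 Mb
sports highlight package: 30.096 Mbps × 959 s × 1.06 = 30593.8 Mb
tutorial video: 5.006 Mbps × 1258 s × 1.06 = 6675.4 Mb
security camera export: 5.436 Mbps × 37020 s × 1.06 = 213315.2 Mb
Total: 319548.6 Mb = 39943.6 MB.
At 200 Mbps: 319548.6 / 200 = 1598 s ≈ 26.6 minutes.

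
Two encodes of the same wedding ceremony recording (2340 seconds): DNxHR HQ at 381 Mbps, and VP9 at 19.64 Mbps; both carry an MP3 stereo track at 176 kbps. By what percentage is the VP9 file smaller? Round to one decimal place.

Audio: 176 kbps = 0.176 Mbps.
DNxHR HQ: 381.176 Mbps × 2340 s = 891951.8 Mb = 111.494 GB.
VP9: 19.816 Mbps × 2340 s = 46369.4 Mb = 5.796 GB.
Reduction: (1 − 5.796/111.494) × 100 = 94.80%.

94.8%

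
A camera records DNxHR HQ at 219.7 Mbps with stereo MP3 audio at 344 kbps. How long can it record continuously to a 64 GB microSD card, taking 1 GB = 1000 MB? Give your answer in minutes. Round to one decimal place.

38.8 minutes

Audio: 344 kbps = 0.344 Mbps.
Total bitrate: 219.7 + 0.344 = 220.044 Mbps.
Capacity: 64 GB = 512,000 Mb.
Recording time: 512,000 / 220.044 = 2,327 s ≈ 38.8 minutes.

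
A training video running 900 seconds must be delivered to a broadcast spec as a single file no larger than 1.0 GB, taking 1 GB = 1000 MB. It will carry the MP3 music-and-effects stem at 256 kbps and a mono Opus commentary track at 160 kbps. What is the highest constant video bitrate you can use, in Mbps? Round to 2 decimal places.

8.47 Mbps

Budget: 1.0 GB = 8000.0 Mb.
Total bitrate budget: 8000.0 Mb / 900 s = 8.889 Mbps.
Audio total: 256 + 160 = 416 kbps = 0.416 Mbps.
Video: 8.889 − 0.416 = 8.473 Mbps.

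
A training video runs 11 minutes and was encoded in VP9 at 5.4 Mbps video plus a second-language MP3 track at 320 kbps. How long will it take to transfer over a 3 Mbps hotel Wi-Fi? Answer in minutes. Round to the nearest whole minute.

21 minutes

11 min = 660 s
Audio: 320 kbps = 0.320 Mbps.
Total bitrate: 5.720 Mbps.
File: 5.720 Mbps × 660 s = 3775.2 Mb.
At 3 Mbps: 3775.2 / 3 = 1258.4 s ≈ 21 minutes.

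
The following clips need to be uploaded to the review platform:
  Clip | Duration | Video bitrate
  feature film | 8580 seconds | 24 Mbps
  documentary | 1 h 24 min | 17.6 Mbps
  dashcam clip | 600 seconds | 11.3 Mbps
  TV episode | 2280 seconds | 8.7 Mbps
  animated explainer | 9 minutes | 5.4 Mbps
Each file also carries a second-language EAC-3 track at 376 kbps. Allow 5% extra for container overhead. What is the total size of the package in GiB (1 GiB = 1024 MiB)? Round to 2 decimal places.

Audio: 376 kbps = 0.376 Mbps.
feature film: 24.376 Mbps × 8580 s × 1.05 = 219603.4 Mb
documentary: 17.976 Mbps × 5040 s × 1.05 = 95129.0 Mb
dashcam clip: 11.676 Mbps × 600 s × 1.05 = 7355.9 Mb
TV episode: 9.076 Mbps × 2280 s × 1.05 = 21727.9 Mb
animated explainer: 5.776 Mbps × 540 s × 1.05 = 3275.0 Mb
Total: 347091.2 Mb = 43386.4 MB.
= 40.41 GiB.

40.41 GiB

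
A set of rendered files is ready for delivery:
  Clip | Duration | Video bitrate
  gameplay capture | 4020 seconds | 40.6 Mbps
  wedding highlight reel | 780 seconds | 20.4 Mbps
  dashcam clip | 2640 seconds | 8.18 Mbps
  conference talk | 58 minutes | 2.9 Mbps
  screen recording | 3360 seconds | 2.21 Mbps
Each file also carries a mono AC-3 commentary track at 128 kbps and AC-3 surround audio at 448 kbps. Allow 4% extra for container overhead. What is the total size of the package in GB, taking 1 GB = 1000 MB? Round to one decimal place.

Audio total: 128 + 448 = 576 kbps = 0.576 Mbps.
gameplay capture: 41.176 Mbps × 4020 s × 1.04 = 172148.6 Mb
wedding highlight reel: 20.976 Mbps × 780 s × 1.04 = 17015.7 Mb
dashcam clip: 8.756 Mbps × 2640 s × 1.04 = 24040.5 Mb
conference talk: 3.476 Mbps × 3480 s × 1.04 = 12580.3 Mb
screen recording: 2.786 Mbps × 3360 s × 1.04 = 9735.4 Mb
Total: 235520.6 Mb = 29440.1 MB.
= 29.44 GB.

29.4 GB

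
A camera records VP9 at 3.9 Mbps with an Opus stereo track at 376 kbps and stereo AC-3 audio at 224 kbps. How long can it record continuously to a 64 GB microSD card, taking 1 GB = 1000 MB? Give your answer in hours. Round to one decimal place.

31.6 hours

Audio total: 376 + 224 = 600 kbps = 0.600 Mbps.
Total bitrate: 3.9 + 0.600 = 4.500 Mbps.
Capacity: 64 GB = 512,000 Mb.
Recording time: 512,000 / 4.500 = 113,778 s ≈ 31.6 hours.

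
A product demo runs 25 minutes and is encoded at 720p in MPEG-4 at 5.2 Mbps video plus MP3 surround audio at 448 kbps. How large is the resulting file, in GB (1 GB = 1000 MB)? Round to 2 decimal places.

1.06 GB

25 min = 1500 s
Audio: 448 kbps = 0.448 Mbps.
Total bitrate: 5.2 + 0.448 = 5.648 Mbps.
Stream data: 5.648 Mbps × 1500 s = 8472.0 Mb.
8,472 Mb ÷ 8 = 1,059 MB → 1.059 GB.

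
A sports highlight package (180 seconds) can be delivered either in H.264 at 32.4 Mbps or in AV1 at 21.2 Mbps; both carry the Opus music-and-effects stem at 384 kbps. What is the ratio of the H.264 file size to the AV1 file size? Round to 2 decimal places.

1.52

Audio: 384 kbps = 0.384 Mbps.
H.264: 32.784 Mbps × 180 s = 5901.1 Mb = 0.687 GiB.
AV1: 21.584 Mbps × 180 s = 3885.1 Mb = 0.452 GiB.
Ratio: 0.687 / 0.452 = 1.519.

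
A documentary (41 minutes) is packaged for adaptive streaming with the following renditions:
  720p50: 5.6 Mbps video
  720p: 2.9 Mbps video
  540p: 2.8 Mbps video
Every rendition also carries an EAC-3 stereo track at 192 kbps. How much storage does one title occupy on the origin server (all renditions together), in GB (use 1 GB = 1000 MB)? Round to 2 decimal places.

3.65 GB

41 min = 2460 s
Audio: 192 kbps = 0.192 Mbps.
Sum of rendition bitrates: (5.6+0.192) + (2.9+0.192) + (2.8+0.192) = 11.876 Mbps.
× 2460 s = 29,215 Mb = 3,652 MB = 3.652 GB.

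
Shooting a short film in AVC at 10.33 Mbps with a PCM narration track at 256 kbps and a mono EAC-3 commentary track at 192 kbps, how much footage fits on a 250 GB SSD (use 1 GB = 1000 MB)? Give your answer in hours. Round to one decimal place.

51.5 hours

Audio total: 256 + 192 = 448 kbps = 0.448 Mbps.
Total bitrate: 10.33 + 0.448 = 10.778 Mbps.
Capacity: 250 GB = 2,000,000 Mb.
Recording time: 2,000,000 / 10.778 = 185,563 s ≈ 51.5 hours.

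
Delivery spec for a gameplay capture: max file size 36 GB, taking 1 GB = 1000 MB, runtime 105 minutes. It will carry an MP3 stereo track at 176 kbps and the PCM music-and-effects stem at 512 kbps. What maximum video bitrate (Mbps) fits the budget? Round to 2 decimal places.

Budget: 36 GB = 288000.0 Mb.
105 min = 6300 s
Total bitrate budget: 288000.0 Mb / 6300 s = 45.714 Mbps.
Audio total: 176 + 512 = 688 kbps = 0.688 Mbps.
Video: 45.714 − 0.688 = 45.026 Mbps.

45.03 Mbps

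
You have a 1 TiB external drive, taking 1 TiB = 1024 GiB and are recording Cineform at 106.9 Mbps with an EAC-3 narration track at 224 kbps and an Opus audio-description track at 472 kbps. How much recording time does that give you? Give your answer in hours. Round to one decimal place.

22.7 hours

Audio total: 224 + 472 = 696 kbps = 0.696 Mbps.
Total bitrate: 106.9 + 0.696 = 107.596 Mbps.
Capacity: 1 TiB = 8,796,093 Mb.
Recording time: 8,796,093 / 107.596 = 81,751 s ≈ 22.7 hours.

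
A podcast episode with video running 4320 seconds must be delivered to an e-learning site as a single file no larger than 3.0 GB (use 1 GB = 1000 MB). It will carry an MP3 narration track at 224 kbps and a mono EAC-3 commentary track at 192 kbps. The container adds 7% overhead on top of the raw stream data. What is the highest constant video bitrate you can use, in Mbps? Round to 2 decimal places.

Budget: 3.0 GB = 24000.0 Mb.
Stream payload after overhead: 24000.0 / 1.07 = 22429.9 Mb.
Total bitrate budget: 22429.9 Mb / 4320 s = 5.192 Mbps.
Audio total: 224 + 192 = 416 kbps = 0.416 Mbps.
Video: 5.192 − 0.416 = 4.776 Mbps.

4.78 Mbps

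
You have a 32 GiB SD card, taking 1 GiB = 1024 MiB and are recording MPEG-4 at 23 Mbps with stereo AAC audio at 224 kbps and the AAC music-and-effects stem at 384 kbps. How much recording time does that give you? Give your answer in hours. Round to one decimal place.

Audio total: 224 + 384 = 608 kbps = 0.608 Mbps.
Total bitrate: 23 + 0.608 = 23.608 Mbps.
Capacity: 32 GiB = 274,878 Mb.
Recording time: 274,878 / 23.608 = 11,643 s ≈ 3.23 hours.

3.2 hours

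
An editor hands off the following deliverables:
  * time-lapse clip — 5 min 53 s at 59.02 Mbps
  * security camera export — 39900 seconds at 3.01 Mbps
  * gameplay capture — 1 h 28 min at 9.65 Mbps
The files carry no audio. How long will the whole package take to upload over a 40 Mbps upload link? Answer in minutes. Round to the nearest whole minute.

80 minutes

time-lapse clip: 59.020 Mbps × 353 s = 20834.1 Mb
security camera export: 3.010 Mbps × 39900 s = 120099.0 Mb
gameplay capture: 9.650 Mbps × 5280 s = 50952.0 Mb
Total: 191885.1 Mb = 23985.6 MB.
At 40 Mbps: 191885.1 / 40 = 4797 s ≈ 80 minutes.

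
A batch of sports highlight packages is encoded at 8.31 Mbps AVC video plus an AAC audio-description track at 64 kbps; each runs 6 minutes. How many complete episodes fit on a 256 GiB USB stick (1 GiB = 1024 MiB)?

6 min = 360 s
Audio: 64 kbps = 0.064 Mbps.
Total bitrate: 8.374 Mbps.
Per item: 8.374 Mbps × 360 s = 3,015 Mb = 376.8 MB.
Capacity: 256 GiB = 2,199,023 Mb; 729.45 items → 729 complete.

729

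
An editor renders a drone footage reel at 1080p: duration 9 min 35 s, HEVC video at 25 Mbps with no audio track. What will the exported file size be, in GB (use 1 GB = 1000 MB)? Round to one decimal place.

1.8 GB

9 min 35 s = 575 s
Total bitrate: 25 Mbps.
Stream data: 25.000 Mbps × 575 s = 14375.0 Mb.
14,375 Mb ÷ 8 = 1,797 MB → 1.797 GB.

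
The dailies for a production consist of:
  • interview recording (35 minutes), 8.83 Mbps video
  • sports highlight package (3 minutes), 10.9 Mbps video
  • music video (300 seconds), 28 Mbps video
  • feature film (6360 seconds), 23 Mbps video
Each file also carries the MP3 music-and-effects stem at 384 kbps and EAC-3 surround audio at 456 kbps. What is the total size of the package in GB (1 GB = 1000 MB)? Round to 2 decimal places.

Audio total: 384 + 456 = 840 kbps = 0.840 Mbps.
interview recording: 9.670 Mbps × 2100 s = 20307.0 Mb
sports highlight package: 11.740 Mbps × 180 s = 2113.2 Mb
music video: 28.840 Mbps × 300 s = 8652.0 Mb
feature film: 23.840 Mbps × 6360 s = 151622.4 Mb
Total: 182694.6 Mb = 22836.8 MB.
= 22.84 GB.

22.84 GB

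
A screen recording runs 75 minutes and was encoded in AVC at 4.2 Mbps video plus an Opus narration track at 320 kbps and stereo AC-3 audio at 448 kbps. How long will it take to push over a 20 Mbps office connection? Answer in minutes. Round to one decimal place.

75 min = 4500 s
Audio total: 320 + 448 = 768 kbps = 0.768 Mbps.
Total bitrate: 4.968 Mbps.
File: 4.968 Mbps × 4500 s = 22356.0 Mb.
At 20 Mbps: 22356.0 / 20 = 1117.8 s ≈ 18.6 minutes.

18.6 minutes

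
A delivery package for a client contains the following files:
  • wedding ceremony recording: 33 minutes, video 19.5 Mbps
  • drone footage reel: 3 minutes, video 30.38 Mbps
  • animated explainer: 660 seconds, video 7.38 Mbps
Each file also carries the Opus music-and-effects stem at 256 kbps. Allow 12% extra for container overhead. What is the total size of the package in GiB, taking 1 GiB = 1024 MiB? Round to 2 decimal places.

6.48 GiB

Audio: 256 kbps = 0.256 Mbps.
wedding ceremony recording: 19.756 Mbps × 1980 s × 1.12 = 43810.9 Mb
drone footage reel: 30.636 Mbps × 180 s × 1.12 = 6176.2 Mb
animated explainer: 7.636 Mbps × 660 s × 1.12 = 5644.5 Mb
Total: 55631.7 Mb = 6954.0 MB.
= 6.476 GiB.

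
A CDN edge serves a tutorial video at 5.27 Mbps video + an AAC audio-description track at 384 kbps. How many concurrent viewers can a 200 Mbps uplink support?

Audio: 384 kbps = 0.384 Mbps.
Per-viewer media rate: 5.654 Mbps.
200 Mbps = 200.0 Mbps; 200.0 / 5.654 = 35.37 → 35 viewers.

35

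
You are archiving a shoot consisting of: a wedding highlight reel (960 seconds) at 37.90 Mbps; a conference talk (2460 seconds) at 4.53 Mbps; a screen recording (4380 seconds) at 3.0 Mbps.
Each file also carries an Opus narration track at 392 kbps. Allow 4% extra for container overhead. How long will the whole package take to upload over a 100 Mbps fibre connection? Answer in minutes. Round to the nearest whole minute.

Audio: 392 kbps = 0.392 Mbps.
wedding highlight reel: 38.292 Mbps × 960 s × 1.04 = 38230.7 Mb
conference talk: 4.922 Mbps × 2460 s × 1.04 = 12592.4 Mb
screen recording: 3.392 Mbps × 4380 s × 1.04 = 15451.2 Mb
Total: 66274.4 Mb = 8284.3 MB.
At 100 Mbps: 66274.4 / 100 = 663 s ≈ 11 minutes.

11 minutes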